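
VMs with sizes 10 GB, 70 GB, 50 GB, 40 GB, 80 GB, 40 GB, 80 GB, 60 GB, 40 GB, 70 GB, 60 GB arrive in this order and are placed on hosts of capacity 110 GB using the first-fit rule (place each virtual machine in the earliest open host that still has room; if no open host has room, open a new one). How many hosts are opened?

7

  10 → host 1 (new)  [load 10/110]
  70 → host 1  [load 80/110]
  50 → host 2 (new)  [load 50/110]
  40 → host 2  [load 90/110]
  80 → host 3 (new)  [load 80/110]
  40 → host 4 (new)  [load 40/110]
  80 → host 5 (new)  [load 80/110]
  60 → host 4  [load 100/110]
  40 → host 6 (new)  [load 40/110]
  70 → host 6  [load 110/110]
  60 → host 7 (new)  [load 60/110]
7 hosts opened.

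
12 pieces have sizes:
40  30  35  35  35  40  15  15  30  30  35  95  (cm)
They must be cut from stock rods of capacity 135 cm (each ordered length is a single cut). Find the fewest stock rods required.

Total = 95 + 40 + 40 + 35 + 35 + 35 + 35 + 30 + 30 + 30 + 15 + 15 = 435 cm.
Lower bound: ⌈435/135⌉ = 4 stock rods.
A packing using 4 stock rods:
  stock rod 1: 95 + 40 = 135
  stock rod 2: 40 + 35 + 35 + 15 = 125
  stock rod 3: 35 + 35 + 30 + 30 = 130
  stock rod 4: 30 + 15 = 45
This matches the lower bound, so 4 is optimal.

4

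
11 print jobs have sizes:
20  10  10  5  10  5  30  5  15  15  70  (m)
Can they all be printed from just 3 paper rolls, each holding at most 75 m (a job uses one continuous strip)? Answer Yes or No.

A valid assignment using 3 paper rolls:
  roll 1: 70 + 5 = 75
  roll 2: 30 + 20 + 15 + 10 = 75
  roll 3: 15 + 10 + 10 + 5 + 5 = 45
Every load is within 75 m, so 3 paper rolls suffice.

Yes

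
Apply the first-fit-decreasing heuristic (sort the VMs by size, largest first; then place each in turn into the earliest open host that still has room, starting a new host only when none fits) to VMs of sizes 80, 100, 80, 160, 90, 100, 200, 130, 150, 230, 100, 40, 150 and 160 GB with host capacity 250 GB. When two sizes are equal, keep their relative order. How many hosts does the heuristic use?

Sorted descending: 230, 200, 160, 160, 150, 150, 130, 100, 100, 100, 90, 80, 80, 40.
  230 → host 1 (new)  [load 230/250]
  200 → host 2 (new)  [load 200/250]
  160 → host 3 (new)  [load 160/250]
  160 → host 4 (new)  [load 160/250]
  150 → host 5 (new)  [load 150/250]
  150 → host 6 (new)  [load 150/250]
  130 → host 7 (new)  [load 130/250]
  100 → host 5  [load 250/250]
  100 → host 6  [load 250/250]
  100 → host 7  [load 230/250]
  90 → host 3  [load 250/250]
  80 → host 4  [load 240/250]
  80 → host 8 (new)  [load 80/250]
  40 → host 2  [load 240/250]
8 hosts opened.

8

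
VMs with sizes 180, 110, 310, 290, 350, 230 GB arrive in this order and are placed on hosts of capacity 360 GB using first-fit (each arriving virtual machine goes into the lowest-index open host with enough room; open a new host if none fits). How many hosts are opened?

  180 → host 1 (new)  [load 180/360]
  110 → host 1  [load 290/360]
  310 → host 2 (new)  [load 310/360]
  290 → host 3 (new)  [load 290/360]
  350 → host 4 (new)  [load 350/360]
  230 → host 5 (new)  [load 230/360]
5 hosts opened.

5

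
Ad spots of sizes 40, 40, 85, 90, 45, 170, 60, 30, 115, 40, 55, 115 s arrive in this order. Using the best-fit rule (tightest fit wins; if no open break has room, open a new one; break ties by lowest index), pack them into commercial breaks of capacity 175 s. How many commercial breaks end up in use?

  40 → break 1 (new)  [load 40/175]
  40 → break 1  [load 80/175]
  85 → break 1  [load 165/175]
  90 → break 2 (new)  [load 90/175]
  45 → break 2  [load 135/175]
  170 → break 3 (new)  [load 170/175]
  60 → break 4 (new)  [load 60/175]
  30 → break 2  [load 165/175]
  115 → break 4  [load 175/175]
  40 → break 5 (new)  [load 40/175]
  55 → break 5  [load 95/175]
  115 → break 6 (new)  [load 115/175]
6 commercial breaks opened.

6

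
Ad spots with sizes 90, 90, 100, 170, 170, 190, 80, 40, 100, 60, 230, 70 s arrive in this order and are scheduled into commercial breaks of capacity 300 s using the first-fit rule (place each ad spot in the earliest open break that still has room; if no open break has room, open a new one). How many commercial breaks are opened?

  90 → break 1 (new)  [load 90/300]
  90 → break 1  [load 180/300]
  100 → break 1  [load 280/300]
  170 → break 2 (new)  [load 170/300]
  170 → break 3 (new)  [load 170/300]
  190 → break 4 (new)  [load 190/300]
  80 → break 2  [load 250/300]
  40 → break 2  [load 290/300]
  100 → break 3  [load 270/300]
  60 → break 4  [load 250/300]
  230 → break 5 (new)  [load 230/300]
  70 → break 5  [load 300/300]
5 commercial breaks opened.

5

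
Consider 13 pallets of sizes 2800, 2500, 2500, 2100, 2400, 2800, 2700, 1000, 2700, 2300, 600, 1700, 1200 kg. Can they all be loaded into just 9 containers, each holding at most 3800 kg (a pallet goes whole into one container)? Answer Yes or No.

Yes

A valid assignment using 9 containers:
  container 1: 2800 + 1000 = 3800
  container 2: 2800 + 600 = 3400
  container 3: 2700 = 2700
  container 4: 2700 = 2700
  container 5: 2500 + 1200 = 3700
  container 6: 2500 = 2500
  container 7: 2400 = 2400
  container 8: 2300 = 2300
  container 9: 2100 + 1700 = 3800
Every load is within 3800 kg, so 9 containers suffice.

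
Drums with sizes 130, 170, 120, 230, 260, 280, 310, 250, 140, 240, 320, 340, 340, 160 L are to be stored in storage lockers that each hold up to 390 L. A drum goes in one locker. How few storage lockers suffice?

10

Total = 340 + 340 + 320 + 310 + 280 + 260 + 250 + 240 + 230 + 170 + 160 + 140 + 130 + 120 = 3290 L.
Lower bound: ⌈3290/390⌉ = 9 storage lockers.
A packing using 10 storage lockers:
  locker 1: 340 = 340
  locker 2: 340 = 340
  locker 3: 320 = 320
  locker 4: 310 = 310
  locker 5: 280 = 280
  locker 6: 260 + 130 = 390
  locker 7: 250 + 140 = 390
  locker 8: 240 + 120 = 360
  locker 9: 230 + 160 = 390
  locker 10: 170 = 170
No arrangement into 9 storage lockers stays within capacity, so 10 is optimal.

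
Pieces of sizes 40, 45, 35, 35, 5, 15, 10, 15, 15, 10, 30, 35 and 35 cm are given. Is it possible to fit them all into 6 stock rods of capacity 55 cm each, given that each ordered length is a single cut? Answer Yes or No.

Total = 325 cm; ⌈325/55⌉ = 6.
7 pieces each exceed half the capacity and cannot share a stock rod, forcing at least 7 stock rods.
At least 7 stock rods are required, but only 6 are allowed.

No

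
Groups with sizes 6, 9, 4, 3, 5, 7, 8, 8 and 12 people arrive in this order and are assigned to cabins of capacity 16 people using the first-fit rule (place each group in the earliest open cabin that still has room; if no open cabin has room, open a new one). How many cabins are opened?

  6 → cabin 1 (new)  [load 6/16]
  9 → cabin 1  [load 15/16]
  4 → cabin 2 (new)  [load 4/16]
  3 → cabin 2  [load 7/16]
  5 → cabin 2  [load 12/16]
  7 → cabin 3 (new)  [load 7/16]
  8 → cabin 3  [load 15/16]
  8 → cabin 4 (new)  [load 8/16]
  12 → cabin 5 (new)  [load 12/16]
5 cabins opened.

5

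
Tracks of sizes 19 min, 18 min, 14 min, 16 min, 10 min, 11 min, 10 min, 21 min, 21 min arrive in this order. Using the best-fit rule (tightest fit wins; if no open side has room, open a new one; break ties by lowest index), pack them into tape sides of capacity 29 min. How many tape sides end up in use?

  19 → side 1 (new)  [load 19/29]
  18 → side 2 (new)  [load 18/29]
  14 → side 3 (new)  [load 14/29]
  16 → side 4 (new)  [load 16/29]
  10 → side 1  [load 29/29]
  11 → side 2  [load 29/29]
  10 → side 4  [load 26/29]
  21 → side 5 (new)  [load 21/29]
  21 → side 6 (new)  [load 21/29]
6 tape sides opened.

6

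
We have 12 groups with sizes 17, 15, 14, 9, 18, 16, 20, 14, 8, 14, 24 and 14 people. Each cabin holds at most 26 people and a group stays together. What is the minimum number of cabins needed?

Total = 24 + 20 + 18 + 17 + 16 + 15 + 14 + 14 + 14 + 14 + 9 + 8 = 183 people.
Lower bound: ⌈183/26⌉ = 8 cabins.
Also, 10 groups each exceed 13 people, and no two of those can share a cabin, so at least 10 cabins are needed.
A packing using 10 cabins:
  cabin 1: 24 = 24
  cabin 2: 20 = 20
  cabin 3: 18 + 8 = 26
  cabin 4: 17 + 9 = 26
  cabin 5: 16 = 16
  cabin 6: 15 = 15
  cabin 7: 14 = 14
  cabin 8: 14 = 14
  cabin 9: 14 = 14
  cabin 10: 14 = 14
This matches the lower bound, so 10 is optimal.

10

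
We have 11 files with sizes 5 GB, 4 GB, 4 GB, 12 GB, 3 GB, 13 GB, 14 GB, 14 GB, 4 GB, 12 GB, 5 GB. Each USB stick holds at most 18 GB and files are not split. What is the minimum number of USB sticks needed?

6

Total = 14 + 14 + 13 + 12 + 12 + 5 + 5 + 4 + 4 + 4 + 3 = 90 GB.
Lower bound: ⌈90/18⌉ = 5 USB sticks.
A packing using 6 USB sticks:
  USB stick 1: 14 + 4 = 18
  USB stick 2: 14 + 4 = 18
  USB stick 3: 13 + 5 = 18
  USB stick 4: 12 + 5 = 17
  USB stick 5: 12 + 4 = 16
  USB stick 6: 3 = 3
No arrangement into 5 USB sticks stays within capacity, so 6 is optimal.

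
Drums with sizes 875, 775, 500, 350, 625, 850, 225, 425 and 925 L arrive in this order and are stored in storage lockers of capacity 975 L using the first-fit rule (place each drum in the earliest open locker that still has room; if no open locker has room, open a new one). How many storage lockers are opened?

7

  875 → locker 1 (new)  [load 875/975]
  775 → locker 2 (new)  [load 775/975]
  500 → locker 3 (new)  [load 500/975]
  350 → locker 3  [load 850/975]
  625 → locker 4 (new)  [load 625/975]
  850 → locker 5 (new)  [load 850/975]
  225 → locker 4  [load 850/975]
  425 → locker 6 (new)  [load 425/975]
  925 → locker 7 (new)  [load 925/975]
7 storage lockers opened.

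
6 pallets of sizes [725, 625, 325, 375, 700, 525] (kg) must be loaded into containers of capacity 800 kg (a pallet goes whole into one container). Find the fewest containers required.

5

Total = 725 + 700 + 625 + 525 + 375 + 325 = 3275 kg.
Lower bound: ⌈3275/800⌉ = 5 containers.
A packing using 5 containers:
  container 1: 725 = 725
  container 2: 700 = 700
  container 3: 625 = 625
  container 4: 525 = 525
  container 5: 375 + 325 = 700
This matches the lower bound, so 5 is optimal.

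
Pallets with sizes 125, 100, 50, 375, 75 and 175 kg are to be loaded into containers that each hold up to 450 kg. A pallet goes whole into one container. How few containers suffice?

2

Total = 375 + 175 + 125 + 100 + 75 + 50 = 900 kg.
Lower bound: ⌈900/450⌉ = 2 containers.
A packing using 2 containers:
  container 1: 375 + 75 = 450
  container 2: 175 + 125 + 100 + 50 = 450
This matches the lower bound, so 2 is optimal.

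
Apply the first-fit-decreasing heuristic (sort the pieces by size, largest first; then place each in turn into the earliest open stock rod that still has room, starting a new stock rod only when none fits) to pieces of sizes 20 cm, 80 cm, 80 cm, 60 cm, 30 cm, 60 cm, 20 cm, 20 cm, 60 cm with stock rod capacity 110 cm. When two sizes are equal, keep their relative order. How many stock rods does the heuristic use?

Sorted descending: 80, 80, 60, 60, 60, 30, 20, 20, 20.
  80 → stock rod 1 (new)  [load 80/110]
  80 → stock rod 2 (new)  [load 80/110]
  60 → stock rod 3 (new)  [load 60/110]
  60 → stock rod 4 (new)  [load 60/110]
  60 → stock rod 5 (new)  [load 60/110]
  30 → stock rod 1  [load 110/110]
  20 → stock rod 2  [load 100/110]
  20 → stock rod 3  [load 80/110]
  20 → stock rod 3  [load 100/110]
5 stock rods opened.

5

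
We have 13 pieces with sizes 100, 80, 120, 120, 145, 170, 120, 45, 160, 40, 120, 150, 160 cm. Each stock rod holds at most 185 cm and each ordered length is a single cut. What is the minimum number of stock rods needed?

Total = 170 + 160 + 160 + 150 + 145 + 120 + 120 + 120 + 120 + 100 + 80 + 45 + 40 = 1530 cm.
Lower bound: ⌈1530/185⌉ = 9 stock rods.
Also, 10 pieces each exceed 185/2 cm, and no two of those can share a stock rod, so at least 10 stock rods are needed.
A packing using 10 stock rods:
  stock rod 1: 170 = 170
  stock rod 2: 160 = 160
  stock rod 3: 160 = 160
  stock rod 4: 150 = 150
  stock rod 5: 145 + 40 = 185
  stock rod 6: 120 + 45 = 165
  stock rod 7: 120 = 120
  stock rod 8: 120 = 120
  stock rod 9: 120 = 120
  stock rod 10: 100 + 80 = 180
This matches the lower bound, so 10 is optimal.

10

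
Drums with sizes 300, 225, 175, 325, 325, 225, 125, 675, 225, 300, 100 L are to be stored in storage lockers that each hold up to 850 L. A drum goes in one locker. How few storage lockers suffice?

Total = 675 + 325 + 325 + 300 + 300 + 225 + 225 + 225 + 175 + 125 + 100 = 3000 L.
Lower bound: ⌈3000/850⌉ = 4 storage lockers.
A packing using 4 storage lockers:
  locker 1: 675 + 175 = 850
  locker 2: 325 + 325 + 125 = 775
  locker 3: 300 + 300 + 225 = 825
  locker 4: 225 + 225 + 100 = 550
This matches the lower bound, so 4 is optimal.

4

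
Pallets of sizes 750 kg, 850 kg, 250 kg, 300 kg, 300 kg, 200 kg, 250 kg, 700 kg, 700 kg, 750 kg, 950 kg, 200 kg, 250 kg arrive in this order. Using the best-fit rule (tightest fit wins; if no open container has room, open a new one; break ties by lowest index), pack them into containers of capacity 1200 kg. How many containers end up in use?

7

  750 → container 1 (new)  [load 750/1200]
  850 → container 2 (new)  [load 850/1200]
  250 → container 2  [load 1100/1200]
  300 → container 1  [load 1050/1200]
  300 → container 3 (new)  [load 300/1200]
  200 → container 3  [load 500/1200]
  250 → container 3  [load 750/1200]
  700 → container 4 (new)  [load 700/1200]
  700 → container 5 (new)  [load 700/1200]
  750 → container 6 (new)  [load 750/1200]
  950 → container 7 (new)  [load 950/1200]
  200 → container 7  [load 1150/1200]
  250 → container 3  [load 1000/1200]
7 containers opened.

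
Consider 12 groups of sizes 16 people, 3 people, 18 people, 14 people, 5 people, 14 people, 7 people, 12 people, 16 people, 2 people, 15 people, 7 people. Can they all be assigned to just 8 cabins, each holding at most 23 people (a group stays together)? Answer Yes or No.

Yes

A valid assignment using 7 cabins:
  cabin 1: 18 + 5 = 23
  cabin 2: 16 + 7 = 23
  cabin 3: 16 + 7 = 23
  cabin 4: 15 + 3 + 2 = 20
  cabin 5: 14 = 14
  cabin 6: 14 = 14
  cabin 7: 12 = 12
That uses only 7 ≤ 8, so 8 cabins are enough.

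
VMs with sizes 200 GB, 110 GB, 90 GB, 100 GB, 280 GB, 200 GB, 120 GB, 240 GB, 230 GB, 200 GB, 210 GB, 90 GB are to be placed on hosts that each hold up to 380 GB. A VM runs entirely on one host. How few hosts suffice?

Total = 280 + 240 + 230 + 210 + 200 + 200 + 200 + 120 + 110 + 100 + 90 + 90 = 2070 GB.
Lower bound: ⌈2070/380⌉ = 6 hosts.
Also, 7 VMs each exceed 190 GB, and no two of those can share a host, so at least 7 hosts are needed.
A packing using 7 hosts:
  host 1: 280 + 100 = 380
  host 2: 240 + 120 = 360
  host 3: 230 + 110 = 340
  host 4: 210 + 90 = 300
  host 5: 200 + 90 = 290
  host 6: 200 = 200
  host 7: 200 = 200
This matches the lower bound, so 7 is optimal.

7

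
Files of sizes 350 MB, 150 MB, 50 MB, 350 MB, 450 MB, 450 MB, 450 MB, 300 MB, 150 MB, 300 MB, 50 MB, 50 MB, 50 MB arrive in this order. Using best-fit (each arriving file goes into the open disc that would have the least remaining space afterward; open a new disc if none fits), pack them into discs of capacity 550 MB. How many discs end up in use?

  350 → disc 1 (new)  [load 350/550]
  150 → disc 1  [load 500/550]
  50 → disc 1  [load 550/550]
  350 → disc 2 (new)  [load 350/550]
  450 → disc 3 (new)  [load 450/550]
  450 → disc 4 (new)  [load 450/550]
  450 → disc 5 (new)  [load 450/550]
  300 → disc 6 (new)  [load 300/550]
  150 → disc 2  [load 500/550]
  300 → disc 7 (new)  [load 300/550]
  50 → disc 2  [load 550/550]
  50 → disc 3  [load 500/550]
  50 → disc 3  [load 550/550]
7 discs opened.

7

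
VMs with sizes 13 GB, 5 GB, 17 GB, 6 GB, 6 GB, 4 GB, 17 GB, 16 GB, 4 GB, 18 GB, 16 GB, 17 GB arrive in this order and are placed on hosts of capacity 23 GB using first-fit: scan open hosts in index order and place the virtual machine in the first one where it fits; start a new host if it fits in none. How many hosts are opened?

7

  13 → host 1 (new)  [load 13/23]
  5 → host 1  [load 18/23]
  17 → host 2 (new)  [load 17/23]
  6 → host 2  [load 23/23]
  6 → host 3 (new)  [load 6/23]
  4 → host 1  [load 22/23]
  17 → host 3  [load 23/23]
  16 → host 4 (new)  [load 16/23]
  4 → host 4  [load 20/23]
  18 → host 5 (new)  [load 18/23]
  16 → host 6 (new)  [load 16/23]
  17 → host 7 (new)  [load 17/23]
7 hosts opened.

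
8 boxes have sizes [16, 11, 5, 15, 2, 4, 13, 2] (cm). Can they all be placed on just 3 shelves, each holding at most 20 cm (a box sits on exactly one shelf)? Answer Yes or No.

No

Total = 68 cm; ⌈68/20⌉ = 4.
At least 4 shelves are required, but only 3 are allowed.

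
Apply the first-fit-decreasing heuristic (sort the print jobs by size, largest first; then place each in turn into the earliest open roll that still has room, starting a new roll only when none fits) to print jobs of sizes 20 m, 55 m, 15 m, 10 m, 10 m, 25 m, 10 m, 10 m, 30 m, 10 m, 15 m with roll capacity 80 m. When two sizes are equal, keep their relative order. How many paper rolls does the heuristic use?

3

Sorted descending: 55, 30, 25, 20, 15, 15, 10, 10, 10, 10, 10.
  55 → roll 1 (new)  [load 55/80]
  30 → roll 2 (new)  [load 30/80]
  25 → roll 1  [load 80/80]
  20 → roll 2  [load 50/80]
  15 → roll 2  [load 65/80]
  15 → roll 2  [load 80/80]
  10 → roll 3 (new)  [load 10/80]
  10 → roll 3  [load 20/80]
  10 → roll 3  [load 30/80]
  10 → roll 3  [load 40/80]
  10 → roll 3  [load 50/80]
3 paper rolls opened.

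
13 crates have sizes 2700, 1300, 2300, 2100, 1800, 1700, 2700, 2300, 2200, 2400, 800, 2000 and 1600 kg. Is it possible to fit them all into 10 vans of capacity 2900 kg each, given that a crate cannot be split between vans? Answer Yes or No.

Total = 25900 kg; ⌈25900/2900⌉ = 9.
11 crates each exceed half the capacity and cannot share a van, forcing at least 11 vans.
At least 11 vans are required, but only 10 are allowed.

No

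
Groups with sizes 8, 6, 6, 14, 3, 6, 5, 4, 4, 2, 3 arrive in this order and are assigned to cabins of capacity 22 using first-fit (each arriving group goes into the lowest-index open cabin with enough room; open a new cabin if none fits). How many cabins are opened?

  8 → cabin 1 (new)  [load 8/22]
  6 → cabin 1  [load 14/22]
  6 → cabin 1  [load 20/22]
  14 → cabin 2 (new)  [load 14/22]
  3 → cabin 2  [load 17/22]
  6 → cabin 3 (new)  [load 6/22]
  5 → cabin 2  [load 22/22]
  4 → cabin 3  [load 10/22]
  4 → cabin 3  [load 14/22]
  2 → cabin 1  [load 22/22]
  3 → cabin 3  [load 17/22]
3 cabins opened.

3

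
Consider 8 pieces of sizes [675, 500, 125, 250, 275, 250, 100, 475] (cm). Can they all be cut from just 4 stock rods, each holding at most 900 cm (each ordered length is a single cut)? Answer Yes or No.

A valid assignment using 4 stock rods:
  stock rod 1: 675 + 125 + 100 = 900
  stock rod 2: 500 + 275 = 775
  stock rod 3: 475 + 250 = 725
  stock rod 4: 250 = 250
Every load is within 900 cm, so 4 stock rods suffice.

Yes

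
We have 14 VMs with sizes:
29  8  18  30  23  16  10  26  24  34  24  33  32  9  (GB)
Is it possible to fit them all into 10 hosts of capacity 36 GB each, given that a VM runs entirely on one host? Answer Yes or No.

Yes

A valid assignment using 10 hosts:
  host 1: 34 = 34
  host 2: 33 = 33
  host 3: 32 = 32
  host 4: 30 = 30
  host 5: 29 = 29
  host 6: 26 + 10 = 36
  host 7: 24 + 9 = 33
  host 8: 24 + 8 = 32
  host 9: 23 = 23
  host 10: 18 + 16 = 34
Every load is within 36 GB, so 10 hosts suffice.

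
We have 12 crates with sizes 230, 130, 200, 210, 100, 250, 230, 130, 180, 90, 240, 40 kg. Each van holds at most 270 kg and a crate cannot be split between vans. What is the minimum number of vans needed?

Total = 250 + 240 + 230 + 230 + 210 + 200 + 180 + 130 + 130 + 100 + 90 + 40 = 2030 kg.
Lower bound: ⌈2030/270⌉ = 8 vans.
A packing using 9 vans:
  van 1: 250 = 250
  van 2: 240 = 240
  van 3: 230 + 40 = 270
  van 4: 230 = 230
  van 5: 210 = 210
  van 6: 200 = 200
  van 7: 180 + 90 = 270
  van 8: 130 + 130 = 260
  van 9: 100 = 100
No arrangement into 8 vans stays within capacity, so 9 is optimal.

9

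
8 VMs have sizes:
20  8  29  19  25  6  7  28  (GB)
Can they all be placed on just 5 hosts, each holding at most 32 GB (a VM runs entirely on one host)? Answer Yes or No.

A valid assignment using 5 hosts:
  host 1: 29 = 29
  host 2: 28 = 28
  host 3: 25 + 7 = 32
  host 4: 20 + 8 = 28
  host 5: 19 + 6 = 25
Every load is within 32 GB, so 5 hosts suffice.

Yes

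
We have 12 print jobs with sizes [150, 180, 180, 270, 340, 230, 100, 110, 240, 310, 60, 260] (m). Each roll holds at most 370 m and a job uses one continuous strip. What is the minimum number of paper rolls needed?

8

Total = 340 + 310 + 270 + 260 + 240 + 230 + 180 + 180 + 150 + 110 + 100 + 60 = 2430 m.
Lower bound: ⌈2430/370⌉ = 7 paper rolls.
A packing using 8 paper rolls:
  roll 1: 340 = 340
  roll 2: 310 + 60 = 370
  roll 3: 270 + 100 = 370
  roll 4: 260 + 110 = 370
  roll 5: 240 = 240
  roll 6: 230 = 230
  roll 7: 180 + 180 = 360
  roll 8: 150 = 150
No arrangement into 7 paper rolls stays within capacity, so 8 is optimal.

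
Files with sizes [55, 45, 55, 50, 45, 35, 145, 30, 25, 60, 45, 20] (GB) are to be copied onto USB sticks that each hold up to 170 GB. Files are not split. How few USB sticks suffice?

Total = 145 + 60 + 55 + 55 + 50 + 45 + 45 + 45 + 35 + 30 + 25 + 20 = 610 GB.
Lower bound: ⌈610/170⌉ = 4 USB sticks.
A packing using 4 USB sticks:
  USB stick 1: 145 + 25 = 170
  USB stick 2: 60 + 55 + 55 = 170
  USB stick 3: 50 + 45 + 45 + 30 = 170
  USB stick 4: 45 + 35 + 20 = 100
This matches the lower bound, so 4 is optimal.

4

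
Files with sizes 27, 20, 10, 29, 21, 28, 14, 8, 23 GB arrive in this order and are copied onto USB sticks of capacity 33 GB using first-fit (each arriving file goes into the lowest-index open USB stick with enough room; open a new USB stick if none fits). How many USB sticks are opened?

7

  27 → USB stick 1 (new)  [load 27/33]
  20 → USB stick 2 (new)  [load 20/33]
  10 → USB stick 2  [load 30/33]
  29 → USB stick 3 (new)  [load 29/33]
  21 → USB stick 4 (new)  [load 21/33]
  28 → USB stick 5 (new)  [load 28/33]
  14 → USB stick 6 (new)  [load 14/33]
  8 → USB stick 4  [load 29/33]
  23 → USB stick 7 (new)  [load 23/33]
7 USB sticks opened.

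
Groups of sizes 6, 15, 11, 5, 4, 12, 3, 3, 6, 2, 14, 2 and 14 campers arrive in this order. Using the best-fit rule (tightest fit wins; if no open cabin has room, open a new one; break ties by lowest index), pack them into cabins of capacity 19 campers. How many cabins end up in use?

  6 → cabin 1 (new)  [load 6/19]
  15 → cabin 2 (new)  [load 15/19]
  11 → cabin 1  [load 17/19]
  5 → cabin 3 (new)  [load 5/19]
  4 → cabin 2  [load 19/19]
  12 → cabin 3  [load 17/19]
  3 → cabin 4 (new)  [load 3/19]
  3 → cabin 4  [load 6/19]
  6 → cabin 4  [load 12/19]
  2 → cabin 1  [load 19/19]
  14 → cabin 5 (new)  [load 14/19]
  2 → cabin 3  [load 19/19]
  14 → cabin 6 (new)  [load 14/19]
6 cabins opened.

6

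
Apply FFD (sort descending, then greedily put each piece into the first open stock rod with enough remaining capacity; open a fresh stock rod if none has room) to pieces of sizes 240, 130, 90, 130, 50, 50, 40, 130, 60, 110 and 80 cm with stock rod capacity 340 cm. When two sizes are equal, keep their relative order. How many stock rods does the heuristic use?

Sorted descending: 240, 130, 130, 130, 110, 90, 80, 60, 50, 50, 40.
  240 → stock rod 1 (new)  [load 240/340]
  130 → stock rod 2 (new)  [load 130/340]
  130 → stock rod 2  [load 260/340]
  130 → stock rod 3 (new)  [load 130/340]
  110 → stock rod 3  [load 240/340]
  90 → stock rod 1  [load 330/340]
  80 → stock rod 2  [load 340/340]
  60 → stock rod 3  [load 300/340]
  50 → stock rod 4 (new)  [load 50/340]
  50 → stock rod 4  [load 100/340]
  40 → stock rod 3  [load 340/340]
4 stock rods opened.

4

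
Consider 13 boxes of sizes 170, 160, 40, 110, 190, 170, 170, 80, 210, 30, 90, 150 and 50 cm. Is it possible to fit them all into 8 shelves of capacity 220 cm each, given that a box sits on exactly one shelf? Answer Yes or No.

No

Total = 1620 cm; ⌈1620/220⌉ = 8.
The bound of 8 does not rule out 8, but exhaustive search shows no assignment into 8 shelves of capacity 220 cm exists — the minimum is 9.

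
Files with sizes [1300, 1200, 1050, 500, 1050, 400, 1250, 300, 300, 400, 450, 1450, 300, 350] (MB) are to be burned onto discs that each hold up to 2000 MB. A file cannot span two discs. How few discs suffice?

6

Total = 1450 + 1300 + 1250 + 1200 + 1050 + 1050 + 500 + 450 + 400 + 400 + 350 + 300 + 300 + 300 = 10300 MB.
Lower bound: ⌈10300/2000⌉ = 6 discs.
A packing using 6 discs:
  disc 1: 1450 + 500 = 1950
  disc 2: 1300 + 450 = 1750
  disc 3: 1250 + 400 + 350 = 2000
  disc 4: 1200 + 400 + 300 = 1900
  disc 5: 1050 + 300 + 300 = 1650
  disc 6: 1050 = 1050
This matches the lower bound, so 6 is optimal.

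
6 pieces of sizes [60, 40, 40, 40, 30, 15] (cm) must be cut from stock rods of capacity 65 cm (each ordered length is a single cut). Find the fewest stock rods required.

Total = 60 + 40 + 40 + 40 + 30 + 15 = 225 cm.
Lower bound: ⌈225/65⌉ = 4 stock rods.
A packing using 5 stock rods:
  stock rod 1: 60 = 60
  stock rod 2: 40 + 15 = 55
  stock rod 3: 40 = 40
  stock rod 4: 40 = 40
  stock rod 5: 30 = 30
No arrangement into 4 stock rods stays within capacity, so 5 is optimal.

5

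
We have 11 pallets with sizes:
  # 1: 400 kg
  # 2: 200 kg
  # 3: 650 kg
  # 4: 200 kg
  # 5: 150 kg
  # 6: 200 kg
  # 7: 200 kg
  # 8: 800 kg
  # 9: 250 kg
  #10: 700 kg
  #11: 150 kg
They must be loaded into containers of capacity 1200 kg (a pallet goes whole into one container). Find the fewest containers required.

4

Total = 800 + 700 + 650 + 400 + 250 + 200 + 200 + 200 + 200 + 150 + 150 = 3900 kg.
Lower bound: ⌈3900/1200⌉ = 4 containers.
A packing using 4 containers:
  container 1: 800 + 400 = 1200
  container 2: 700 + 250 + 200 = 1150
  container 3: 650 + 200 + 200 + 150 = 1200
  container 4: 200 + 150 = 350
This matches the lower bound, so 4 is optimal.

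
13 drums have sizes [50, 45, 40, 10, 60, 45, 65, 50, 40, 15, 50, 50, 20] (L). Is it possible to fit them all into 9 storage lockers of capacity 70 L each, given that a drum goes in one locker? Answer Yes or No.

No

Total = 540 L; ⌈540/70⌉ = 8.
10 drums each exceed half the capacity and cannot share a locker, forcing at least 10 storage lockers.
At least 10 storage lockers are required, but only 9 are allowed.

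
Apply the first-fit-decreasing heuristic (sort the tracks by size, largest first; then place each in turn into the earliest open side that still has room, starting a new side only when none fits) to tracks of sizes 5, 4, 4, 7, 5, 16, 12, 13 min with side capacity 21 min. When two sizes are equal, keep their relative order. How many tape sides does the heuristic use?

4

Sorted descending: 16, 13, 12, 7, 5, 5, 4, 4.
  16 → side 1 (new)  [load 16/21]
  13 → side 2 (new)  [load 13/21]
  12 → side 3 (new)  [load 12/21]
  7 → side 2  [load 20/21]
  5 → side 1  [load 21/21]
  5 → side 3  [load 17/21]
  4 → side 3  [load 21/21]
  4 → side 4 (new)  [load 4/21]
4 tape sides opened.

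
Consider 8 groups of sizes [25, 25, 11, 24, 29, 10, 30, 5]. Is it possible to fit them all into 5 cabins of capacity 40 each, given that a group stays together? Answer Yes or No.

Yes

A valid assignment using 5 cabins:
  cabin 1: 30 + 10 = 40
  cabin 2: 29 + 11 = 40
  cabin 3: 25 + 5 = 30
  cabin 4: 25 = 25
  cabin 5: 24 = 24
Every load is within 40, so 5 cabins suffice.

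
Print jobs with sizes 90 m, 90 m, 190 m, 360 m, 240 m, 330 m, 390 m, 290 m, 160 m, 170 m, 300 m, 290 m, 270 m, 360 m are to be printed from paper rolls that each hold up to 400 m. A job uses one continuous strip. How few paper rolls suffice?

Total = 390 + 360 + 360 + 330 + 300 + 290 + 290 + 270 + 240 + 190 + 170 + 160 + 90 + 90 = 3530 m.
Lower bound: ⌈3530/400⌉ = 9 paper rolls.
A packing using 10 paper rolls:
  roll 1: 390 = 390
  roll 2: 360 = 360
  roll 3: 360 = 360
  roll 4: 330 = 330
  roll 5: 300 + 90 = 390
  roll 6: 290 + 90 = 380
  roll 7: 290 = 290
  roll 8: 270 = 270
  roll 9: 240 + 160 = 400
  roll 10: 190 + 170 = 360
No arrangement into 9 paper rolls stays within capacity, so 10 is optimal.

10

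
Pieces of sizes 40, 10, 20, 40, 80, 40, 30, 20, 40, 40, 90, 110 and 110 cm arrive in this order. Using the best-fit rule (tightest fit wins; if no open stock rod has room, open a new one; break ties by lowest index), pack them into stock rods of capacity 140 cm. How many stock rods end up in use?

6

  40 → stock rod 1 (new)  [load 40/140]
  10 → stock rod 1  [load 50/140]
  20 → stock rod 1  [load 70/140]
  40 → stock rod 1  [load 110/140]
  80 → stock rod 2 (new)  [load 80/140]
  40 → stock rod 2  [load 120/140]
  30 → stock rod 1  [load 140/140]
  20 → stock rod 2  [load 140/140]
  40 → stock rod 3 (new)  [load 40/140]
  40 → stock rod 3  [load 80/140]
  90 → stock rod 4 (new)  [load 90/140]
  110 → stock rod 5 (new)  [load 110/140]
  110 → stock rod 6 (new)  [load 110/140]
6 stock rods opened.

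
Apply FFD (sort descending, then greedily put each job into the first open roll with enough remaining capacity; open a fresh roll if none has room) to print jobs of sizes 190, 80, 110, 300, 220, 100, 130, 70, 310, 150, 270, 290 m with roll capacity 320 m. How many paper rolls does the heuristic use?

8

Sorted descending: 310, 300, 290, 270, 220, 190, 150, 130, 110, 100, 80, 70.
  310 → roll 1 (new)  [load 310/320]
  300 → roll 2 (new)  [load 300/320]
  290 → roll 3 (new)  [load 290/320]
  270 → roll 4 (new)  [load 270/320]
  220 → roll 5 (new)  [load 220/320]
  190 → roll 6 (new)  [load 190/320]
  150 → roll 7 (new)  [load 150/320]
  130 → roll 6  [load 320/320]
  110 → roll 7  [load 260/320]
  100 → roll 5  [load 320/320]
  80 → roll 8 (new)  [load 80/320]
  70 → roll 8  [load 150/320]
8 paper rolls opened.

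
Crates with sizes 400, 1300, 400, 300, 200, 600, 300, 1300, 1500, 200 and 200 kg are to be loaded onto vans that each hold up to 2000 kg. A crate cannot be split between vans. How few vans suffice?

Total = 1500 + 1300 + 1300 + 600 + 400 + 400 + 300 + 300 + 200 + 200 + 200 = 6700 kg.
Lower bound: ⌈6700/2000⌉ = 4 vans.
A packing using 4 vans:
  van 1: 1500 + 400 = 1900
  van 2: 1300 + 600 = 1900
  van 3: 1300 + 400 + 300 = 2000
  van 4: 300 + 200 + 200 + 200 = 900
This matches the lower bound, so 4 is optimal.

4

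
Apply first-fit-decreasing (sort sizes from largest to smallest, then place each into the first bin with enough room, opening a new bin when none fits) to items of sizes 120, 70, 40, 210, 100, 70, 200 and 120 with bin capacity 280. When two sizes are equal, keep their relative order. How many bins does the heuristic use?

Sorted descending: 210, 200, 120, 120, 100, 70, 70, 40.
  210 → bin 1 (new)  [load 210/280]
  200 → bin 2 (new)  [load 200/280]
  120 → bin 3 (new)  [load 120/280]
  120 → bin 3  [load 240/280]
  100 → bin 4 (new)  [load 100/280]
  70 → bin 1  [load 280/280]
  70 → bin 2  [load 270/280]
  40 → bin 3  [load 280/280]
4 bins opened.

4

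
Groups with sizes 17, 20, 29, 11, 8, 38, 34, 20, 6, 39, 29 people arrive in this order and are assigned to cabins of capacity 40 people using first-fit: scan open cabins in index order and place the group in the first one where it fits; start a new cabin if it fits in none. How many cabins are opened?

  17 → cabin 1 (new)  [load 17/40]
  20 → cabin 1  [load 37/40]
  29 → cabin 2 (new)  [load 29/40]
  11 → cabin 2  [load 40/40]
  8 → cabin 3 (new)  [load 8/40]
  38 → cabin 4 (new)  [load 38/40]
  34 → cabin 5 (new)  [load 34/40]
  20 → cabin 3  [load 28/40]
  6 → cabin 3  [load 34/40]
  39 → cabin 6 (new)  [load 39/40]
  29 → cabin 7 (new)  [load 29/40]
7 cabins opened.

7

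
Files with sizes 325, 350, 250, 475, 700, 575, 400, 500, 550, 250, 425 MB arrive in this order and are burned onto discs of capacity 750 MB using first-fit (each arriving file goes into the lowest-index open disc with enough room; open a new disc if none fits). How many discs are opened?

8

  325 → disc 1 (new)  [load 325/750]
  350 → disc 1  [load 675/750]
  250 → disc 2 (new)  [load 250/750]
  475 → disc 2  [load 725/750]
  700 → disc 3 (new)  [load 700/750]
  575 → disc 4 (new)  [load 575/750]
  400 → disc 5 (new)  [load 400/750]
  500 → disc 6 (new)  [load 500/750]
  550 → disc 7 (new)  [load 550/750]
  250 → disc 5  [load 650/750]
  425 → disc 8 (new)  [load 425/750]
8 discs opened.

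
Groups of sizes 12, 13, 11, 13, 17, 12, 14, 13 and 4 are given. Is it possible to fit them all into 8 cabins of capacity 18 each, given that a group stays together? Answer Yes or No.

Yes

A valid assignment using 8 cabins:
  cabin 1: 17 = 17
  cabin 2: 14 + 4 = 18
  cabin 3: 13 = 13
  cabin 4: 13 = 13
  cabin 5: 13 = 13
  cabin 6: 12 = 12
  cabin 7: 12 = 12
  cabin 8: 11 = 11
Every load is within 18, so 8 cabins suffice.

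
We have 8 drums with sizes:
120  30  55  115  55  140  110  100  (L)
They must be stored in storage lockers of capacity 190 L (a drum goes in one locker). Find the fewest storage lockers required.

5

Total = 140 + 120 + 115 + 110 + 100 + 55 + 55 + 30 = 725 L.
Lower bound: ⌈725/190⌉ = 4 storage lockers.
Also, 5 drums each exceed 95 L, and no two of those can share a locker, so at least 5 storage lockers are needed.
A packing using 5 storage lockers:
  locker 1: 140 + 30 = 170
  locker 2: 120 + 55 = 175
  locker 3: 115 + 55 = 170
  locker 4: 110 = 110
  locker 5: 100 = 100
This matches the lower bound, so 5 is optimal.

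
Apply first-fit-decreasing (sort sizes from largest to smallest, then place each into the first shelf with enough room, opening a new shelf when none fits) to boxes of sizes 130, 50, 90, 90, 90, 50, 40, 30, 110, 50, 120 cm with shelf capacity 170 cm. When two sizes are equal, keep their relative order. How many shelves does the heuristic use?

Sorted descending: 130, 120, 110, 90, 90, 90, 50, 50, 50, 40, 30.
  130 → shelf 1 (new)  [load 130/170]
  120 → shelf 2 (new)  [load 120/170]
  110 → shelf 3 (new)  [load 110/170]
  90 → shelf 4 (new)  [load 90/170]
  90 → shelf 5 (new)  [load 90/170]
  90 → shelf 6 (new)  [load 90/170]
  50 → shelf 2  [load 170/170]
  50 → shelf 3  [load 160/170]
  50 → shelf 4  [load 140/170]
  40 → shelf 1  [load 170/170]
  30 → shelf 4  [load 170/170]
6 shelves opened.

6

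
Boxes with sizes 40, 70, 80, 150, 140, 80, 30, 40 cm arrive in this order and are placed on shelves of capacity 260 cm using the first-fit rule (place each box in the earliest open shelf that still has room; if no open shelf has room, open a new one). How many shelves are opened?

3

  40 → shelf 1 (new)  [load 40/260]
  70 → shelf 1  [load 110/260]
  80 → shelf 1  [load 190/260]
  150 → shelf 2 (new)  [load 150/260]
  140 → shelf 3 (new)  [load 140/260]
  80 → shelf 2  [load 230/260]
  30 → shelf 1  [load 220/260]
  40 → shelf 1  [load 260/260]
3 shelves opened.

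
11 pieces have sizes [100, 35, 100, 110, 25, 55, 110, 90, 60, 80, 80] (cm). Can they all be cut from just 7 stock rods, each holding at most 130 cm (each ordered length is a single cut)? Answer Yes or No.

No

Total = 845 cm; ⌈845/130⌉ = 7.
The bound of 7 does not rule out 7, but exhaustive search shows no assignment into 7 stock rods of capacity 130 cm exists — the minimum is 8.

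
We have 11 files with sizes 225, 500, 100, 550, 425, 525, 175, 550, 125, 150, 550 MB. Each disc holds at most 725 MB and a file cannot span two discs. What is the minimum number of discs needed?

Total = 550 + 550 + 550 + 525 + 500 + 425 + 225 + 175 + 150 + 125 + 100 = 3875 MB.
Lower bound: ⌈3875/725⌉ = 6 discs.
A packing using 6 discs:
  disc 1: 550 + 175 = 725
  disc 2: 550 + 150 = 700
  disc 3: 550 + 125 = 675
  disc 4: 525 + 100 = 625
  disc 5: 500 + 225 = 725
  disc 6: 425 = 425
This matches the lower bound, so 6 is optimal.

6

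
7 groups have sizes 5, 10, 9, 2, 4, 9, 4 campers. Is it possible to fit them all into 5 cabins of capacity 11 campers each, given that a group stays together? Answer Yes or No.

A valid assignment using 5 cabins:
  cabin 1: 10 = 10
  cabin 2: 9 + 2 = 11
  cabin 3: 9 = 9
  cabin 4: 5 + 4 = 9
  cabin 5: 4 = 4
Every load is within 11 campers, so 5 cabins suffice.

Yes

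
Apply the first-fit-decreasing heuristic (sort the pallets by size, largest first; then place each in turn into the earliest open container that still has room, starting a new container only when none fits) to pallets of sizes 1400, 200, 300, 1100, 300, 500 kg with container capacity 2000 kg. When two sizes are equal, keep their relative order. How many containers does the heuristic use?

2

Sorted descending: 1400, 1100, 500, 300, 300, 200.
  1400 → container 1 (new)  [load 1400/2000]
  1100 → container 2 (new)  [load 1100/2000]
  500 → container 1  [load 1900/2000]
  300 → container 2  [load 1400/2000]
  300 → container 2  [load 1700/2000]
  200 → container 2  [load 1900/2000]
2 containers opened.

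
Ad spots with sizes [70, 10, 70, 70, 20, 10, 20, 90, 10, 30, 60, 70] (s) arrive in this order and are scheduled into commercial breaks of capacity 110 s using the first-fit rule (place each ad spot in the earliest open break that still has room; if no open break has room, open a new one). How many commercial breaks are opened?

6

  70 → break 1 (new)  [load 70/110]
  10 → break 1  [load 80/110]
  70 → break 2 (new)  [load 70/110]
  70 → break 3 (new)  [load 70/110]
  20 → break 1  [load 100/110]
  10 → break 1  [load 110/110]
  20 → break 2  [load 90/110]
  90 → break 4 (new)  [load 90/110]
  10 → break 2  [load 100/110]
  30 → break 3  [load 100/110]
  60 → break 5 (new)  [load 60/110]
  70 → break 6 (new)  [load 70/110]
6 commercial breaks opened.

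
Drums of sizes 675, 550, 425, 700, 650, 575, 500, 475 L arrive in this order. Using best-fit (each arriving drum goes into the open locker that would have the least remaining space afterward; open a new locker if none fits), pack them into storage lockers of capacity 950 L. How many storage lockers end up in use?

7

  675 → locker 1 (new)  [load 675/950]
  550 → locker 2 (new)  [load 550/950]
  425 → locker 3 (new)  [load 425/950]
  700 → locker 4 (new)  [load 700/950]
  650 → locker 5 (new)  [load 650/950]
  575 → locker 6 (new)  [load 575/950]
  500 → locker 3  [load 925/950]
  475 → locker 7 (new)  [load 475/950]
7 storage lockers opened.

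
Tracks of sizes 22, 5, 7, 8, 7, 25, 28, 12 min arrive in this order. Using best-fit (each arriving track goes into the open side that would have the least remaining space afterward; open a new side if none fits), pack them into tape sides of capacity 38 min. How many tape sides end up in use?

4

  22 → side 1 (new)  [load 22/38]
  5 → side 1  [load 27/38]
  7 → side 1  [load 34/38]
  8 → side 2 (new)  [load 8/38]
  7 → side 2  [load 15/38]
  25 → side 3 (new)  [load 25/38]
  28 → side 4 (new)  [load 28/38]
  12 → side 3  [load 37/38]
4 tape sides opened.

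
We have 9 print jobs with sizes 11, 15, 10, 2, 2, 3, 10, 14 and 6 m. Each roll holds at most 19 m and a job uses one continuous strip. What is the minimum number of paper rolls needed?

5

Total = 15 + 14 + 11 + 10 + 10 + 6 + 3 + 2 + 2 = 73 m.
Lower bound: ⌈73/19⌉ = 4 paper rolls.
Also, 5 print jobs each exceed 19/2 m, and no two of those can share a roll, so at least 5 paper rolls are needed.
A packing using 5 paper rolls:
  roll 1: 15 + 3 = 18
  roll 2: 14 + 2 + 2 = 18
  roll 3: 11 + 6 = 17
  roll 4: 10 = 10
  roll 5: 10 = 10
This matches the lower bound, so 5 is optimal.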